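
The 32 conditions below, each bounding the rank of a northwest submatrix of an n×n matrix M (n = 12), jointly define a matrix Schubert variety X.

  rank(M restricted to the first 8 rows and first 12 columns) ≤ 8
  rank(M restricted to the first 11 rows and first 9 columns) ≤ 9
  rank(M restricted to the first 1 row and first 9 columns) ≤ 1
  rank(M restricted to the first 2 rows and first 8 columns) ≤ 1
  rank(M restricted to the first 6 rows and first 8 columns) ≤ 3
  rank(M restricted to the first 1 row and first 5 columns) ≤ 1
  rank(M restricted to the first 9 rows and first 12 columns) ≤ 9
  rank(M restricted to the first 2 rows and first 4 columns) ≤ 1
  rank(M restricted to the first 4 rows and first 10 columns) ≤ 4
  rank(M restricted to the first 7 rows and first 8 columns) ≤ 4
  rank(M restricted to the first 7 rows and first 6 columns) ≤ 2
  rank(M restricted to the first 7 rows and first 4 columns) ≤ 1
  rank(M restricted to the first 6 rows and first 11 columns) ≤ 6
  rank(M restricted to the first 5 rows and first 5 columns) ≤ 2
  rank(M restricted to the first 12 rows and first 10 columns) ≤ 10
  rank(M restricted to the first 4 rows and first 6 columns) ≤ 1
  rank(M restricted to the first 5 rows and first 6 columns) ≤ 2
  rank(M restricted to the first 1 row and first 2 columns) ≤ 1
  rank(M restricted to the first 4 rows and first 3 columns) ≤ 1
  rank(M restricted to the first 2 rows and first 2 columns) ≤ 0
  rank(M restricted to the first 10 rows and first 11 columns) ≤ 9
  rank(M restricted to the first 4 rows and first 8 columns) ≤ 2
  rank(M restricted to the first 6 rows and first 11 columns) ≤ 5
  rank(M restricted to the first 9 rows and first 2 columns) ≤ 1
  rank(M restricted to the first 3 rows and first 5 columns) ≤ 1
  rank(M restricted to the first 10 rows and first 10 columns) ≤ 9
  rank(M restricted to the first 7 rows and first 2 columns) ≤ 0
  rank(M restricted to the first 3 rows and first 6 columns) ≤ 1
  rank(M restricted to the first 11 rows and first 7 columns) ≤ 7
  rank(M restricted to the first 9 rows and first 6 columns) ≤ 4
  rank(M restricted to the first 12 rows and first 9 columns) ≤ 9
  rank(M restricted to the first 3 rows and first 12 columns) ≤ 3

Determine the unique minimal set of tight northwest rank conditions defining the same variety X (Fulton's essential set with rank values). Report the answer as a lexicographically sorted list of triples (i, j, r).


Recovering R(i,j) via the rank-extension bound from the 32 conditions:

  i=1: 0, 0, 1, 1, 1, 1, 1, 1, 1, 1, 1, 1
  i=2: 0, 0, 1, 1, 1, 1, 1, 1, 2, 2, 2, 2
  i=3: 0, 0, 1, 1, 1, 1, 2, 2, 3, 3, 3, 3
  i=4: 0, 0, 1, 1, 1, 1, 2, 2, 3, 4, 4, 4
  i=5: 0, 0, 1, 1, 2, 2, 3, 3, 4, 5, 5, 5
  i=6: 0, 0, 1, 1, 2, 2, 3, 3, 4, 5, 5, 6
  i=7: 0, 0, 1, 1, 2, 2, 3, 4, 5, 6, 6, 7
  i=8: 1, 1, 2, 2, 3, 3, 4, 5, 6, 7, 7, 8
  i=9: 1, 1, 2, 3, 4, 4, 5, 6, 7, 8, 8, 9
  i=10: 1, 2, 3, 4, 5, 5, 6, 7, 8, 9, 9, 10
  i=11: 1, 2, 3, 4, 5, 6, 7, 8, 9, 10, 10, 11
  i=12: 1, 2, 3, 4, 5, 6, 7, 8, 9, 10, 11, 12

hence w(1..12) = (3, 9, 7, 10, 5, 12, 8, 1, 4, 2, 6, 11).

Fulton essential set (9 of the 34 Rothe cells):

[(2, 8, 1), (4, 6, 1), (4, 8, 2), (6, 8, 3), (6, 11, 5), (7, 2, 0), (7, 4, 1), (7, 6, 2), (9, 2, 1)]


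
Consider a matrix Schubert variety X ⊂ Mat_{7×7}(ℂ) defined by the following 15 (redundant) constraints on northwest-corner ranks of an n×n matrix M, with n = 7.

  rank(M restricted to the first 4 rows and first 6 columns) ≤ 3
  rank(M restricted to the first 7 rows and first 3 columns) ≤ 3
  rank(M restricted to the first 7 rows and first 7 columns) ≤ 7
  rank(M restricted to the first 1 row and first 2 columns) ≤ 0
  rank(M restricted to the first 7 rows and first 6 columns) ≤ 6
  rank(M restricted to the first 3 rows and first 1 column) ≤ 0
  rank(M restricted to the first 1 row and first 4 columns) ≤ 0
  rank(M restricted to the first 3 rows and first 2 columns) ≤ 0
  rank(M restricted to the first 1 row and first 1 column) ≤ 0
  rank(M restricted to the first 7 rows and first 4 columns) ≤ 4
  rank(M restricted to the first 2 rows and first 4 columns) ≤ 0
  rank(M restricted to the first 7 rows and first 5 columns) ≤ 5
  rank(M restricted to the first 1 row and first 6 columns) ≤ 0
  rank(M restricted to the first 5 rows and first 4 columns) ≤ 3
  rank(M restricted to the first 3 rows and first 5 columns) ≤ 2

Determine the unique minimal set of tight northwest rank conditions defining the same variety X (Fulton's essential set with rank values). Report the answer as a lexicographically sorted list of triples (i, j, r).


Recovering R(i,j) via the rank-extension bound from the 15 conditions:

  R[1]: 0 | 0 | 0 | 0 | 0 | 0 | 1
  R[2]: 0 | 0 | 0 | 0 | 1 | 1 | 2
  R[3]: 0 | 0 | 1 | 1 | 2 | 2 | 3
  R[4]: 1 | 1 | 2 | 2 | 3 | 3 | 4
  R[5]: 1 | 2 | 3 | 3 | 4 | 4 | 5
  R[6]: 1 | 2 | 3 | 4 | 5 | 5 | 6
  R[7]: 1 | 2 | 3 | 4 | 5 | 6 | 7

giving w = (7, 5, 3, 1, 2, 4, 6) via Δ²R.

D(w) has 12 cells with 3 SE-corners; essential set:

[(1, 6, 0), (2, 4, 0), (3, 2, 0)]


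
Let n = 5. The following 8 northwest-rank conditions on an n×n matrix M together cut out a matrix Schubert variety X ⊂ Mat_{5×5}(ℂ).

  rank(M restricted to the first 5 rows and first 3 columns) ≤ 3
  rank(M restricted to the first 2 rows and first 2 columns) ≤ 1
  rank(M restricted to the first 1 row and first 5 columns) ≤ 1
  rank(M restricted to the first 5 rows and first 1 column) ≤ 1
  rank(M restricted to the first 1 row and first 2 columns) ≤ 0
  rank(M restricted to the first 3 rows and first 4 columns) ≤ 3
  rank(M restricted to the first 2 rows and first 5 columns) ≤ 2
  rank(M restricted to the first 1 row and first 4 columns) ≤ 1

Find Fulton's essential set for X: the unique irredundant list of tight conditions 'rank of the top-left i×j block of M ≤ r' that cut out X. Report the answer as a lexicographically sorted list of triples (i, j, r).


Recovering R(i,j) via the rank-extension bound from the 8 conditions:

  row 1: 0 0 1 1 1
  row 2: 1 1 2 2 2
  row 3: 1 2 3 3 3
  row 4: 1 2 3 4 4
  row 5: 1 2 3 4 5

so w = (3, 1, 2, 4, 5).

ℓ(w)=2; the 1 essential cell (i,j,r):

[(1, 2, 0)]


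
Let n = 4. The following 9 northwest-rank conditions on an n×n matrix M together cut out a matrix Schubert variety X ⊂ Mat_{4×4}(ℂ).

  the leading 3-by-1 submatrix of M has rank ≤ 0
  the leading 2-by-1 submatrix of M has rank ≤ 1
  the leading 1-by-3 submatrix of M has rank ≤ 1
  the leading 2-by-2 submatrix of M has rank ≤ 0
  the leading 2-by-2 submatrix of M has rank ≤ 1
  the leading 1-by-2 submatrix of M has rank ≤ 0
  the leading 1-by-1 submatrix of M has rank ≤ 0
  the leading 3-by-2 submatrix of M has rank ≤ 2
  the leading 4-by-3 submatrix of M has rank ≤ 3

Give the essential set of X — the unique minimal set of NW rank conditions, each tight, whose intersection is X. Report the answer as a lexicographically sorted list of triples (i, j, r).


Reconstructing r_w from the 9 given conditions:

  R[1]: 0  0  1  1
  R[2]: 0  0  1  2
  R[3]: 0  1  2  3
  R[4]: 1  2  3  4

reading off 1-entries of Δ²R: w = (3, 4, 2, 1).

2 SE-corners of the 5-cell Rothe diagram give Ess(w):

[(2, 2, 0), (3, 1, 0)]


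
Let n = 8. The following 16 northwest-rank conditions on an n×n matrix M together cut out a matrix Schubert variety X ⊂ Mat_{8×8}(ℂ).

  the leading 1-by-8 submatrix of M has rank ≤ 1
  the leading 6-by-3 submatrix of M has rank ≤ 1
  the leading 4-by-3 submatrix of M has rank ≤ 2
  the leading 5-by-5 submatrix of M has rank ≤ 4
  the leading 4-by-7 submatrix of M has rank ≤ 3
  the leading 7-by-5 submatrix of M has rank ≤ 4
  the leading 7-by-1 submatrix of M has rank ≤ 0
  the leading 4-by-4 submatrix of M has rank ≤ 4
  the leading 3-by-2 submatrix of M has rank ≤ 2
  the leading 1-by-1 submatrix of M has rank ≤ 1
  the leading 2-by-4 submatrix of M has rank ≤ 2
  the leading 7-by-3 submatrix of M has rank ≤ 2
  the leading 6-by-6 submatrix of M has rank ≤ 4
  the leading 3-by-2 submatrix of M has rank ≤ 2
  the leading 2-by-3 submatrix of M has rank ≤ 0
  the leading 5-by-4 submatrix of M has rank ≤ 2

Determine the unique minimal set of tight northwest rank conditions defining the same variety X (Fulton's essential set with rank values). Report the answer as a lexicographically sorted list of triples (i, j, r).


Propagating the 16 rank bounds to every northwest block:

  row 1: 0 | 0 | 0 | 1 | 1 | 1 | 1 | 1
  row 2: 0 | 0 | 0 | 1 | 2 | 2 | 2 | 2
  row 3: 0 | 1 | 1 | 2 | 3 | 3 | 3 | 3
  row 4: 0 | 1 | 1 | 2 | 3 | 3 | 3 | 4
  row 5: 0 | 1 | 1 | 2 | 3 | 4 | 4 | 5
  row 6: 0 | 1 | 1 | 2 | 3 | 4 | 5 | 6
  row 7: 0 | 1 | 2 | 3 | 4 | 5 | 6 | 7
  row 8: 1 | 2 | 3 | 4 | 5 | 6 | 7 | 8

the unique w with this rank table is (4, 5, 2, 8, 6, 7, 3, 1).

Fulton essential set (4 of the 16 Rothe cells):

[(2, 3, 0), (4, 7, 3), (6, 3, 1), (7, 1, 0)]


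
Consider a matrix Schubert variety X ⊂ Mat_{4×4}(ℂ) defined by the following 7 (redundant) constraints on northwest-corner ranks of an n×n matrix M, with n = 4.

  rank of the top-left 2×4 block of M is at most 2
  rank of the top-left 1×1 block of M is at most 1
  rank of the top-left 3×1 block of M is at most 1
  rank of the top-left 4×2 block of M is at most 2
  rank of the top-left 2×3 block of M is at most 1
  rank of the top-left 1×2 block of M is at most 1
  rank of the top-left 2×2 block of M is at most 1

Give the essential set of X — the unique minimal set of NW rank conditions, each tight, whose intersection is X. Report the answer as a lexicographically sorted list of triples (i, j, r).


Propagating the 7 rank bounds to every northwest block:

  i=1: 1 | 1 | 1 | 1
  i=2: 1 | 1 | 1 | 2
  i=3: 1 | 2 | 2 | 3
  i=4: 1 | 2 | 3 | 4

giving w = (1, 4, 2, 3) via Δ²R.

|D(w)|=2, |Ess(w)|=1:

[(2, 3, 1)]


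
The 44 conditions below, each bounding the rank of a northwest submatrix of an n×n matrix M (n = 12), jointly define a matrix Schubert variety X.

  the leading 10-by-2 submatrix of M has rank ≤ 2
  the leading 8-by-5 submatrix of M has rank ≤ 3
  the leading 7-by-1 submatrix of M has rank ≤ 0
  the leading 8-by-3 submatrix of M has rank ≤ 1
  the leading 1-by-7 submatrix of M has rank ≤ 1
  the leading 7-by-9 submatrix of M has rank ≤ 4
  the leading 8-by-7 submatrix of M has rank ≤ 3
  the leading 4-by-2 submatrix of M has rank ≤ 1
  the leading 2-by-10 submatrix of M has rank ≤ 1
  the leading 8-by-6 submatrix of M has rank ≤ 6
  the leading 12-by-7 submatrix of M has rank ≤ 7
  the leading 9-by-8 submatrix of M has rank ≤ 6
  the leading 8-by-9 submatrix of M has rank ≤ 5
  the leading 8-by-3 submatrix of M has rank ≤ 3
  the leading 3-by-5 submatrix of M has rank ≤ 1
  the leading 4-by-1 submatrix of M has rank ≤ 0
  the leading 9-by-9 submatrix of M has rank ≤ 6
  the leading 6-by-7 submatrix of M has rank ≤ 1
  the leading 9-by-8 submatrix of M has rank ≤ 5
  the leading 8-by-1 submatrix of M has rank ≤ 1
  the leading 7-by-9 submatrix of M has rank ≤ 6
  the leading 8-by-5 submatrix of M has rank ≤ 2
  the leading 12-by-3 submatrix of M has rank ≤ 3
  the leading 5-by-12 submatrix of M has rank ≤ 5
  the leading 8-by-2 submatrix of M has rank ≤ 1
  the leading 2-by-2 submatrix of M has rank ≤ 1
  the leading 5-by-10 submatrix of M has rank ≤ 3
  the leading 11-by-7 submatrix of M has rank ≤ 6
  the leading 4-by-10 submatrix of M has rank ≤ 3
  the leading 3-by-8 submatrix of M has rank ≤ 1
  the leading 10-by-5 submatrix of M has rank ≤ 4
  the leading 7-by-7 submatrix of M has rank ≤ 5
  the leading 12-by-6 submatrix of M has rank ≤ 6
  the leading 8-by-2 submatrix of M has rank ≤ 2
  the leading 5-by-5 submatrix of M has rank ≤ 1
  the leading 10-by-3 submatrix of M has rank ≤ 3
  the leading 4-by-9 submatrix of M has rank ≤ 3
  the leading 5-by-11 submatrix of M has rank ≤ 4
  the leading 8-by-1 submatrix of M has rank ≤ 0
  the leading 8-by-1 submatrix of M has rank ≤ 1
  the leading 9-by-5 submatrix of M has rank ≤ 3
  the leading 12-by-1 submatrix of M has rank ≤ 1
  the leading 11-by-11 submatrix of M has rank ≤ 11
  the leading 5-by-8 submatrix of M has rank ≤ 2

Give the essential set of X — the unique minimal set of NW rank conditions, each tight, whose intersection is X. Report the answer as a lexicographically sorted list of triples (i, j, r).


Propagating the 44 rank bounds to every northwest block:

  row 1: 0 1 1 1 1 1 1 1 1 1 1 1
  row 2: 0 1 1 1 1 1 1 1 1 1 2 2
  row 3: 0 1 1 1 1 1 1 1 2 2 3 3
  row 4: 0 1 1 1 1 1 1 2 3 3 4 4
  row 5: 0 1 1 1 1 1 1 2 3 3 4 5
  row 6: 0 1 1 1 1 1 1 2 3 4 5 6
  row 7: 0 1 1 2 2 2 2 3 4 5 6 7
  row 8: 0 1 1 2 2 3 3 4 5 6 7 8
  row 9: 1 2 2 3 3 4 4 5 6 7 8 9
  row 10: 1 2 3 4 4 5 5 6 7 8 9 10
  row 11: 1 2 3 4 5 6 6 7 8 9 10 11
  row 12: 1 2 3 4 5 6 7 8 9 10 11 12

so w = (2, 11, 9, 8, 12, 10, 4, 6, 1, 3, 5, 7).

7 SE-corners of the 41-cell Rothe diagram give Ess(w):

[(2, 10, 1), (3, 8, 1), (5, 10, 3), (6, 7, 1), (8, 1, 0), (8, 3, 1), (8, 5, 2)]


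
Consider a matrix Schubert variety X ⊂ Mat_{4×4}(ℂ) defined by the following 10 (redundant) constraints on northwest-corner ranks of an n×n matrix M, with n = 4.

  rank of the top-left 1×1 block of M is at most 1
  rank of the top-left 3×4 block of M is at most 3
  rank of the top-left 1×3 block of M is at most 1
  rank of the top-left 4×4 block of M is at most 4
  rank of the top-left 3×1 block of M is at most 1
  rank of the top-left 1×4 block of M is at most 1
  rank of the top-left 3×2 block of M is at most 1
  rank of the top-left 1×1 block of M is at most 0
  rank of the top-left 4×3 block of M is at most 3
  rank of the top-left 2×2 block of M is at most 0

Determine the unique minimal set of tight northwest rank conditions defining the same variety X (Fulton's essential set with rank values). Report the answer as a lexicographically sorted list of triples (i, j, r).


Reconstructing r_w from the 10 given conditions:

  0 0 1 1
  0 0 1 2
  1 1 2 3
  1 2 3 4

reading off 1-entries of Δ²R: w = (3, 4, 1, 2).

D(w) has 4 cells with 1 SE-corner; essential set:

[(2, 2, 0)]


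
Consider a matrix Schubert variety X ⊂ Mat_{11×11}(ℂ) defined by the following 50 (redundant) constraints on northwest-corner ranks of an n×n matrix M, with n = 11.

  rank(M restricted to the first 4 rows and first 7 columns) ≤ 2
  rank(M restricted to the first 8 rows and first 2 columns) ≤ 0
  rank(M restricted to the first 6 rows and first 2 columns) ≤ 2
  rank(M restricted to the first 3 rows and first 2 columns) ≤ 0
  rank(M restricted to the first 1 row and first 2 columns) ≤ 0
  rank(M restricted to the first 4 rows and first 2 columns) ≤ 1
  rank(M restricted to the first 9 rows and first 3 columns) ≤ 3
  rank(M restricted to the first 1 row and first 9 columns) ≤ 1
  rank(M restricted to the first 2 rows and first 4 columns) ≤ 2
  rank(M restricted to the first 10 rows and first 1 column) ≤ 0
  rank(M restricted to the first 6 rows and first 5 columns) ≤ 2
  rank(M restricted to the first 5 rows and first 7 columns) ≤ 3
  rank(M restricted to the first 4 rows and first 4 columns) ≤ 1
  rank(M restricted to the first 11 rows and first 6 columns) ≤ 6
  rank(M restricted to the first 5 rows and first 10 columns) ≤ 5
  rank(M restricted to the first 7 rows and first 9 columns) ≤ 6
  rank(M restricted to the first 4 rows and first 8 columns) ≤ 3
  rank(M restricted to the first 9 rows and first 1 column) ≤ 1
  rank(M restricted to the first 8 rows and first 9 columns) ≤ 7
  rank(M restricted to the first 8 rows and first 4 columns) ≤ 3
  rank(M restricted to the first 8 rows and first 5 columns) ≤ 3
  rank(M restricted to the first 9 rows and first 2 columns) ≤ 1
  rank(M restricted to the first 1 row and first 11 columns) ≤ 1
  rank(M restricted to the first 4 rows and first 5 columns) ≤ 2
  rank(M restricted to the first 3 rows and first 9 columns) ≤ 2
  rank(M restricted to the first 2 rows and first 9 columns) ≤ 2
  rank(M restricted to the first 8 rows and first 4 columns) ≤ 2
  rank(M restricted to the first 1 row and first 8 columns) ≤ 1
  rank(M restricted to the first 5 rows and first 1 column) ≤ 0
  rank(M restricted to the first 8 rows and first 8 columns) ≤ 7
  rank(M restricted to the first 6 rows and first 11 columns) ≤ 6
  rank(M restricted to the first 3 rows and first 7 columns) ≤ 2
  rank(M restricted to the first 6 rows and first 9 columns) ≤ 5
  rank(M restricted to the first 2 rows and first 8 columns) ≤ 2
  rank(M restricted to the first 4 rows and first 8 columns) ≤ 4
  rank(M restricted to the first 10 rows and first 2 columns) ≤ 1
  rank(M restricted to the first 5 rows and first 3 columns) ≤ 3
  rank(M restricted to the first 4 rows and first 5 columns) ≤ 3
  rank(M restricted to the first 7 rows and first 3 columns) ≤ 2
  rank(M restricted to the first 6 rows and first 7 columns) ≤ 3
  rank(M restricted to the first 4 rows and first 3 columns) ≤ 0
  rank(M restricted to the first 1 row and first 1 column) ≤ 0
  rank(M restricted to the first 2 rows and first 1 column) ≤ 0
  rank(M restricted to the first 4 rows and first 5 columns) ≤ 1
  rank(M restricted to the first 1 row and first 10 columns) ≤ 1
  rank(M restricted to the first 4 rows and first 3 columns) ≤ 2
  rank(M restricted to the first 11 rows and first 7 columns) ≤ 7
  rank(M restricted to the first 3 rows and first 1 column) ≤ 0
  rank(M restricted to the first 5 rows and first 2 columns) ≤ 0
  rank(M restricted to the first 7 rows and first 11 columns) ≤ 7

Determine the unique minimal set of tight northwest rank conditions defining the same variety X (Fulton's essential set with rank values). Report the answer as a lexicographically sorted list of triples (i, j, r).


Reconstructing r_w from the 50 given conditions:

  R[1]: 0  0  0  1  1  1  1  1  1  1  1
  R[2]: 0  0  0  1  1  2  2  2  2  2  2
  R[3]: 0  0  0  1  1  2  2  2  2  3  3
  R[4]: 0  0  0  1  1  2  2  3  3  4  4
  R[5]: 0  0  1  2  2  3  3  4  4  5  5
  R[6]: 0  0  1  2  2  3  3  4  5  6  6
  R[7]: 0  0  1  2  3  4  4  5  6  7  7
  R[8]: 0  0  1  2  3  4  5  6  7  8  8
  R[9]: 0  1  2  3  4  5  6  7  8  9  9
  R[10]: 0  1  2  3  4  5  6  7  8  9  10
  R[11]: 1  2  3  4  5  6  7  8  9  10  11

the unique w with this rank table is (4, 6, 10, 8, 3, 9, 5, 7, 2, 11, 1).

Rothe diagram D(w) (31 cells), 8 SE-corners (essential conditions):

[(3, 9, 2), (4, 3, 0), (4, 5, 1), (4, 7, 2), (6, 5, 2), (6, 7, 3), (8, 2, 0), (10, 1, 0)]


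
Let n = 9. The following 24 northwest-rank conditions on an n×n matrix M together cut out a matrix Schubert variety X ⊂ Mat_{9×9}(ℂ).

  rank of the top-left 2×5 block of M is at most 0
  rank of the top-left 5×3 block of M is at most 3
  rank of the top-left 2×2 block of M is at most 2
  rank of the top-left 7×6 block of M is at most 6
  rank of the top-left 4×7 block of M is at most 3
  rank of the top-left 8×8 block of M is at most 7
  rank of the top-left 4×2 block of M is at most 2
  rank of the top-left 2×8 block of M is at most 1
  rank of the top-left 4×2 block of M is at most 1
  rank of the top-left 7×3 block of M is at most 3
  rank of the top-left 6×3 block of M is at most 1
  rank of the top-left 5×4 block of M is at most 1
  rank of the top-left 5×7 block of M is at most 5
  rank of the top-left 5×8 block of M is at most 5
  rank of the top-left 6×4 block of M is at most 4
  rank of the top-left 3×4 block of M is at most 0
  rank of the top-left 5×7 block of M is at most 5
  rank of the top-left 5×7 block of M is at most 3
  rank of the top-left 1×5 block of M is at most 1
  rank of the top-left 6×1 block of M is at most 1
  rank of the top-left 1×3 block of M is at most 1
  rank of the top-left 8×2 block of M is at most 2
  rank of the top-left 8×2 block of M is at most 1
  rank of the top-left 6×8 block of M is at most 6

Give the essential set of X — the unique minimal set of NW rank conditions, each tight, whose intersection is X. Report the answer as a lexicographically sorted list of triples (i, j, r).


Propagating the 24 rank bounds to every northwest block:

  i=1: 0, 0, 0, 0, 0, 1, 1, 1, 1
  i=2: 0, 0, 0, 0, 0, 1, 1, 1, 2
  i=3: 0, 0, 0, 0, 1, 2, 2, 2, 3
  i=4: 1, 1, 1, 1, 2, 3, 3, 3, 4
  i=5: 1, 1, 1, 1, 2, 3, 3, 4, 5
  i=6: 1, 1, 1, 2, 3, 4, 4, 5, 6
  i=7: 1, 1, 2, 3, 4, 5, 5, 6, 7
  i=8: 1, 1, 2, 3, 4, 5, 6, 7, 8
  i=9: 1, 2, 3, 4, 5, 6, 7, 8, 9

the unique w with this rank table is (6, 9, 5, 1, 8, 4, 3, 7, 2).

D(w) has 24 cells with 7 SE-corners; essential set:

[(2, 5, 0), (2, 8, 1), (3, 4, 0), (5, 4, 1), (5, 7, 3), (6, 3, 1), (8, 2, 1)]


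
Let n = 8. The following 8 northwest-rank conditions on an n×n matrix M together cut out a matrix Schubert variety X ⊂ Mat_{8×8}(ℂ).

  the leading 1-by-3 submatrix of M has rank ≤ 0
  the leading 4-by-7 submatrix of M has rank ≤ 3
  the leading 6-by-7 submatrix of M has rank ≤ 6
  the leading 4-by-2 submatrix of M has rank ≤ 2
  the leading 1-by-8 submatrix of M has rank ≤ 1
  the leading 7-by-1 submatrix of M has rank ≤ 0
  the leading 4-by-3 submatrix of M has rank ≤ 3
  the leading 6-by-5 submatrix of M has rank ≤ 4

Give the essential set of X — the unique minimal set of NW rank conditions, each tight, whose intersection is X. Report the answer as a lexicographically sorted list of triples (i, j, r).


Reconstructing r_w from the 8 given conditions:

  R[1]: 0 | 0 | 0 | 1 | 1 | 1 | 1 | 1
  R[2]: 0 | 1 | 1 | 2 | 2 | 2 | 2 | 2
  R[3]: 0 | 1 | 2 | 3 | 3 | 3 | 3 | 3
  R[4]: 0 | 1 | 2 | 3 | 3 | 3 | 3 | 4
  R[5]: 0 | 1 | 2 | 3 | 4 | 4 | 4 | 5
  R[6]: 0 | 1 | 2 | 3 | 4 | 5 | 5 | 6
  R[7]: 0 | 1 | 2 | 3 | 4 | 5 | 6 | 7
  R[8]: 1 | 2 | 3 | 4 | 5 | 6 | 7 | 8

hence w(1..8) = (4, 2, 3, 8, 5, 6, 7, 1).

3 SE-corners of the 12-cell Rothe diagram give Ess(w):

[(1, 3, 0), (4, 7, 3), (7, 1, 0)]


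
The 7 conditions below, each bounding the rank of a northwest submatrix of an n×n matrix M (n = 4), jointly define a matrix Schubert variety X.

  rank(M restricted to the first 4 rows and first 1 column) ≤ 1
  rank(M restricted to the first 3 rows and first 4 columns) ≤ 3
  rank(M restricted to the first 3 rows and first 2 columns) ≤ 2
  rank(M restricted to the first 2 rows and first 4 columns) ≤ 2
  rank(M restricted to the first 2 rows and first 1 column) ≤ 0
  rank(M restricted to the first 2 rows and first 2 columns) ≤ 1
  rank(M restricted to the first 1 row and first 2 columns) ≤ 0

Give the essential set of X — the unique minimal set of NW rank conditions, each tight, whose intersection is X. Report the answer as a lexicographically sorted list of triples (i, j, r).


Computing R[i][j] = min implied NW-rank bound (n=4, 7 conditions):

  row 1: 0  0  1  1
  row 2: 0  1  2  2
  row 3: 1  2  3  3
  row 4: 1  2  3  4

second differences of R give the permutation w = (3, 2, 1, 4).

Rothe diagram D(w) (3 cells), 2 SE-corners (essential conditions):

[(1, 2, 0), (2, 1, 0)]


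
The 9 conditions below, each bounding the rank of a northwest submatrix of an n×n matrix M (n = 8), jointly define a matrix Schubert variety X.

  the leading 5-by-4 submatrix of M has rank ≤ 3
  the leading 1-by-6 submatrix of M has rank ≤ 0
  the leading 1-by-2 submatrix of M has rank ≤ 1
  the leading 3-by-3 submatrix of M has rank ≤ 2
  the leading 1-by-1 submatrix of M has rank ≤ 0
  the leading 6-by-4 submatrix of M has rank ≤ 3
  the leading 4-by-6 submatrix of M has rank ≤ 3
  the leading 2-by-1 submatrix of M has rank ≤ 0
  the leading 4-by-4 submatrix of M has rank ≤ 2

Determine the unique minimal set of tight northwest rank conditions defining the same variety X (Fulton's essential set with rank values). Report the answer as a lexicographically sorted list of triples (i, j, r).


The tightest implied rank at each (i,j), from the 9 conditions:

  row 1: 0 | 0 | 0 | 0 | 0 | 0 | 1 | 1
  row 2: 0 | 1 | 1 | 1 | 1 | 1 | 2 | 2
  row 3: 1 | 2 | 2 | 2 | 2 | 2 | 3 | 3
  row 4: 1 | 2 | 2 | 2 | 3 | 3 | 4 | 4
  row 5: 1 | 2 | 3 | 3 | 4 | 4 | 5 | 5
  row 6: 1 | 2 | 3 | 3 | 4 | 5 | 6 | 6
  row 7: 1 | 2 | 3 | 4 | 5 | 6 | 7 | 7
  row 8: 1 | 2 | 3 | 4 | 5 | 6 | 7 | 8

giving w = (7, 2, 1, 5, 3, 6, 4, 8) via Δ²R.

4 SE-corners of the 10-cell Rothe diagram give Ess(w):

[(1, 6, 0), (2, 1, 0), (4, 4, 2), (6, 4, 3)]


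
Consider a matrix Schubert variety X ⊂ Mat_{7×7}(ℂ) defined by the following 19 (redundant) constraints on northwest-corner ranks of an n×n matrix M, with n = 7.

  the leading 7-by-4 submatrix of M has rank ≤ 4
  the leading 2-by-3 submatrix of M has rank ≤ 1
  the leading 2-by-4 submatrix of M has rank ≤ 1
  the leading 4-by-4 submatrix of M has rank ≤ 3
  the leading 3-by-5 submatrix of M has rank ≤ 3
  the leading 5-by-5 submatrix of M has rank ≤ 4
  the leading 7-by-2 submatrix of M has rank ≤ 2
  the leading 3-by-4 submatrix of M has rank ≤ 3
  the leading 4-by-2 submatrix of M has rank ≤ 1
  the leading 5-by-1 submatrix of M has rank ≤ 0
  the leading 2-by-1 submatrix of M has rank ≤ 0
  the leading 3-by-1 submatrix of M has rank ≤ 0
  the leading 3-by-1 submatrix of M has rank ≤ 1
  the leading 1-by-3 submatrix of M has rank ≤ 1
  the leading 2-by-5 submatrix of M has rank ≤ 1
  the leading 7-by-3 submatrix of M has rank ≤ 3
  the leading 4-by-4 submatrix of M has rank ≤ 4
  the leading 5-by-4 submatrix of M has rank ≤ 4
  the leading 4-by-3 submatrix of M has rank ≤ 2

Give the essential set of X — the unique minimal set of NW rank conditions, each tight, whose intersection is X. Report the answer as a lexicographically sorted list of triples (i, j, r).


Propagating the 19 rank bounds to every northwest block:

  i=1: 0 | 1 | 1 | 1 | 1 | 1 | 1
  i=2: 0 | 1 | 1 | 1 | 1 | 2 | 2
  i=3: 0 | 1 | 2 | 2 | 2 | 3 | 3
  i=4: 0 | 1 | 2 | 3 | 3 | 4 | 4
  i=5: 0 | 1 | 2 | 3 | 4 | 5 | 5
  i=6: 1 | 2 | 3 | 4 | 5 | 6 | 6
  i=7: 1 | 2 | 3 | 4 | 5 | 6 | 7

so w = (2, 6, 3, 4, 5, 1, 7).

Fulton essential set (2 of the 8 Rothe cells):

[(2, 5, 1), (5, 1, 0)]


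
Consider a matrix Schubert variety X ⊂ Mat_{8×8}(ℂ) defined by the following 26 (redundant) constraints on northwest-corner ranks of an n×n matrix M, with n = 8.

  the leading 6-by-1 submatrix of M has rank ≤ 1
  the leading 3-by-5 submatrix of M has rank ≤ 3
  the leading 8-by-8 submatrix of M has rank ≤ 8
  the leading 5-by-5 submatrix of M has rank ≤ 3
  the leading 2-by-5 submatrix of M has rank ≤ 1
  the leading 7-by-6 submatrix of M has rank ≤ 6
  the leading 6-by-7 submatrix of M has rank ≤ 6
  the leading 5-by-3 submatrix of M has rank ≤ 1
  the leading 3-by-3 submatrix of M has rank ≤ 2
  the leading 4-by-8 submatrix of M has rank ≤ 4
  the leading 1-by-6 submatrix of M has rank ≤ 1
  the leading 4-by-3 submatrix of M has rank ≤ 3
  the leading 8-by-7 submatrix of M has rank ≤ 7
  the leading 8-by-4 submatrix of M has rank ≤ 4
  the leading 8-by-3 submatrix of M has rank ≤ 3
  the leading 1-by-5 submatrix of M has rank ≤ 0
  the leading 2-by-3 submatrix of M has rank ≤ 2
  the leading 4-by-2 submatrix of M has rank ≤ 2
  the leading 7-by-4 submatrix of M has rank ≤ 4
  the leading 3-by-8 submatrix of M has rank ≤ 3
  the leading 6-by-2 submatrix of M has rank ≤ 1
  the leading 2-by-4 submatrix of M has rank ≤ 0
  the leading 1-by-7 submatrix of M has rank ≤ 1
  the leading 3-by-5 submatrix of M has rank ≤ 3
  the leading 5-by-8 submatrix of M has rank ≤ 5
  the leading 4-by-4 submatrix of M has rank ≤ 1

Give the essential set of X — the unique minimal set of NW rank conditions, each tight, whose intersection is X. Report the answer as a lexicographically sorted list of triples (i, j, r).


Computing R[i][j] = min implied NW-rank bound (n=8, 26 conditions):

  R[1]: 0 | 0 | 0 | 0 | 0 | 1 | 1 | 1
  R[2]: 0 | 0 | 0 | 0 | 1 | 2 | 2 | 2
  R[3]: 1 | 1 | 1 | 1 | 2 | 3 | 3 | 3
  R[4]: 1 | 1 | 1 | 1 | 2 | 3 | 4 | 4
  R[5]: 1 | 1 | 1 | 2 | 3 | 4 | 5 | 5
  R[6]: 1 | 1 | 2 | 3 | 4 | 5 | 6 | 6
  R[7]: 1 | 2 | 3 | 4 | 5 | 6 | 7 | 7
  R[8]: 1 | 2 | 3 | 4 | 5 | 6 | 7 | 8

hence w(1..8) = (6, 5, 1, 7, 4, 3, 2, 8).

Rothe diagram D(w) (15 cells), 5 SE-corners (essential conditions):

[(1, 5, 0), (2, 4, 0), (4, 4, 1), (5, 3, 1), (6, 2, 1)]


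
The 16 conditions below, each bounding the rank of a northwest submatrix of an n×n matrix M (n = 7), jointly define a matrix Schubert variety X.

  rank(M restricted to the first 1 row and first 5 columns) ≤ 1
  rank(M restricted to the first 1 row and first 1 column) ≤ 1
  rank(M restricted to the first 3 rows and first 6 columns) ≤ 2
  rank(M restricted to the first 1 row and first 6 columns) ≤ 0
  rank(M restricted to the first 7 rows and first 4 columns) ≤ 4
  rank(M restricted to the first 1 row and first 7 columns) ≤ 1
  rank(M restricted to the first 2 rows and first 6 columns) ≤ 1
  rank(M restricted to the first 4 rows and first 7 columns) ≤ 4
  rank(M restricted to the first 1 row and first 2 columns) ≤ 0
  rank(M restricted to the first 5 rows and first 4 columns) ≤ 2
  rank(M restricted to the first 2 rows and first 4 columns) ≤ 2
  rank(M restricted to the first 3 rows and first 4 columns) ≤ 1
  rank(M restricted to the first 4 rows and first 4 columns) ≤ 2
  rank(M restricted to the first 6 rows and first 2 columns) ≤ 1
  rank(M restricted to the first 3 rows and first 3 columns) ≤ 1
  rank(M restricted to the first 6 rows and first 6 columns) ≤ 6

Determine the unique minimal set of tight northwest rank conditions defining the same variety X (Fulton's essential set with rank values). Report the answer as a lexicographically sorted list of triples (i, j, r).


Recovering R(i,j) via the rank-extension bound from the 16 conditions:

  0 | 0 | 0 | 0 | 0 | 0 | 1
  1 | 1 | 1 | 1 | 1 | 1 | 2
  1 | 1 | 1 | 1 | 2 | 2 | 3
  1 | 1 | 2 | 2 | 3 | 3 | 4
  1 | 1 | 2 | 2 | 3 | 4 | 5
  1 | 1 | 2 | 3 | 4 | 5 | 6
  1 | 2 | 3 | 4 | 5 | 6 | 7

the unique w with this rank table is (7, 1, 5, 3, 6, 4, 2).

ℓ(w)=13; the 4 essential cells (i,j,r):

[(1, 6, 0), (3, 4, 1), (5, 4, 2), (6, 2, 1)]


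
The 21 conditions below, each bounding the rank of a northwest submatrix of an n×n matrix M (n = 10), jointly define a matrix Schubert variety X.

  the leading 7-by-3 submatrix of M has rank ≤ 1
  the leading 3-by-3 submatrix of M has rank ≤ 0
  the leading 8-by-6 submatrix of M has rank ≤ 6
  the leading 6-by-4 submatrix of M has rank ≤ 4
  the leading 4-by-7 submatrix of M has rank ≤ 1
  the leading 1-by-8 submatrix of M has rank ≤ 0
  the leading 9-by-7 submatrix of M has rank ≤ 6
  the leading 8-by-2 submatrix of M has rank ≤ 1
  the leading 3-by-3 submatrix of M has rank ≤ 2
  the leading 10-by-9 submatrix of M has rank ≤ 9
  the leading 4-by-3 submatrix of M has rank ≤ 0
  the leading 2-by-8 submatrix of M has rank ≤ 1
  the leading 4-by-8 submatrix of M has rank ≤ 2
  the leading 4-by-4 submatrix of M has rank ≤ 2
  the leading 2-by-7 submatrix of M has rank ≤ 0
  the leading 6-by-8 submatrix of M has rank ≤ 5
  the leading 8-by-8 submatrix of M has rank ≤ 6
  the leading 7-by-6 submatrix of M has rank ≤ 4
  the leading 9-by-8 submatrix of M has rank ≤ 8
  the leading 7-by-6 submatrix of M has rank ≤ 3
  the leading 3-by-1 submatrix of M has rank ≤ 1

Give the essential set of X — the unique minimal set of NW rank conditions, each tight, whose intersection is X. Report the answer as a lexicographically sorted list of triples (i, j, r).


Propagating the 21 rank bounds to every northwest block:

  row 1: 0  0  0  0  0  0  0  0  1  1
  row 2: 0  0  0  0  0  0  0  1  2  2
  row 3: 0  0  0  1  1  1  1  2  3  3
  row 4: 0  0  0  1  1  1  1  2  3  4
  row 5: 1  1  1  2  2  2  2  3  4  5
  row 6: 1  1  1  2  3  3  3  4  5  6
  row 7: 1  1  1  2  3  3  4  5  6  7
  row 8: 1  1  2  3  4  4  5  6  7  8
  row 9: 1  2  3  4  5  5  6  7  8  9
  row 10: 1  2  3  4  5  6  7  8  9  10

reading off 1-entries of Δ²R: w = (9, 8, 4, 10, 1, 5, 7, 3, 2, 6).

D(w) has 30 cells with 7 SE-corners; essential set:

[(1, 8, 0), (2, 7, 0), (4, 3, 0), (4, 7, 1), (7, 3, 1), (7, 6, 3), (8, 2, 1)]


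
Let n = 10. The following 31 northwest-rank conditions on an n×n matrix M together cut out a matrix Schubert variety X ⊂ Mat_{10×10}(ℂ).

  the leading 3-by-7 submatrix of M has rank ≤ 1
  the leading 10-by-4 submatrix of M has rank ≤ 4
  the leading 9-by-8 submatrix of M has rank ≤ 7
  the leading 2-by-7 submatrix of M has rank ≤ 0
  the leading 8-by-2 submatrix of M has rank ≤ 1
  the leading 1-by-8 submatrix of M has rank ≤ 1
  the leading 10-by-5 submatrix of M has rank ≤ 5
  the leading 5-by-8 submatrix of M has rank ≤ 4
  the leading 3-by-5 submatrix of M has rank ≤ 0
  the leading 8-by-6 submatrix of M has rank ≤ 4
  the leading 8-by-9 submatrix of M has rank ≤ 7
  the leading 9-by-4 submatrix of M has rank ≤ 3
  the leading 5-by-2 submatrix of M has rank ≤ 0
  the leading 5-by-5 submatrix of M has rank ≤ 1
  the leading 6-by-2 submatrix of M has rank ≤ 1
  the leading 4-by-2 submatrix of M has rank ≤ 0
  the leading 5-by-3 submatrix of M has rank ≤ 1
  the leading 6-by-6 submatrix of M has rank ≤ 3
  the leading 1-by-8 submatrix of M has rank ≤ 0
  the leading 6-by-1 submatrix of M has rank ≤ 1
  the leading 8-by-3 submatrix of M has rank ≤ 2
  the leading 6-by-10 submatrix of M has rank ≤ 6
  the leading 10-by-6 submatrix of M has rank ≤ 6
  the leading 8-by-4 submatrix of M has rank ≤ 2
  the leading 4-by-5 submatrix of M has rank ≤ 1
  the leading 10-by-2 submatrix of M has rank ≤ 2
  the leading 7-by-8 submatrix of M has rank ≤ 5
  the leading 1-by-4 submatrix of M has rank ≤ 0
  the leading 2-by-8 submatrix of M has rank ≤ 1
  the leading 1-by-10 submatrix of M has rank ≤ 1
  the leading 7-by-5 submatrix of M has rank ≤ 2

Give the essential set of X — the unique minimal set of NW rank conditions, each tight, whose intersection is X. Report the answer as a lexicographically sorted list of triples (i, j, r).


The tightest implied rank at each (i,j), from the 31 conditions:

  R[1]: 0 | 0 | 0 | 0 | 0 | 0 | 0 | 0 | 1 | 1
  R[2]: 0 | 0 | 0 | 0 | 0 | 0 | 0 | 1 | 2 | 2
  R[3]: 0 | 0 | 0 | 0 | 0 | 1 | 1 | 2 | 3 | 3
  R[4]: 0 | 0 | 1 | 1 | 1 | 2 | 2 | 3 | 4 | 4
  R[5]: 0 | 0 | 1 | 1 | 1 | 2 | 3 | 4 | 5 | 5
  R[6]: 1 | 1 | 2 | 2 | 2 | 3 | 4 | 5 | 6 | 6
  R[7]: 1 | 1 | 2 | 2 | 2 | 3 | 4 | 5 | 6 | 7
  R[8]: 1 | 1 | 2 | 2 | 3 | 4 | 5 | 6 | 7 | 8
  R[9]: 1 | 2 | 3 | 3 | 4 | 5 | 6 | 7 | 8 | 9
  R[10]: 1 | 2 | 3 | 4 | 5 | 6 | 7 | 8 | 9 | 10

second differences of R give the permutation w = (9, 8, 6, 3, 7, 1, 10, 5, 2, 4).

ℓ(w)=31; the 8 essential cells (i,j,r):

[(1, 8, 0), (2, 7, 0), (3, 5, 0), (5, 2, 0), (5, 5, 1), (7, 5, 2), (8, 2, 1), (8, 4, 2)]


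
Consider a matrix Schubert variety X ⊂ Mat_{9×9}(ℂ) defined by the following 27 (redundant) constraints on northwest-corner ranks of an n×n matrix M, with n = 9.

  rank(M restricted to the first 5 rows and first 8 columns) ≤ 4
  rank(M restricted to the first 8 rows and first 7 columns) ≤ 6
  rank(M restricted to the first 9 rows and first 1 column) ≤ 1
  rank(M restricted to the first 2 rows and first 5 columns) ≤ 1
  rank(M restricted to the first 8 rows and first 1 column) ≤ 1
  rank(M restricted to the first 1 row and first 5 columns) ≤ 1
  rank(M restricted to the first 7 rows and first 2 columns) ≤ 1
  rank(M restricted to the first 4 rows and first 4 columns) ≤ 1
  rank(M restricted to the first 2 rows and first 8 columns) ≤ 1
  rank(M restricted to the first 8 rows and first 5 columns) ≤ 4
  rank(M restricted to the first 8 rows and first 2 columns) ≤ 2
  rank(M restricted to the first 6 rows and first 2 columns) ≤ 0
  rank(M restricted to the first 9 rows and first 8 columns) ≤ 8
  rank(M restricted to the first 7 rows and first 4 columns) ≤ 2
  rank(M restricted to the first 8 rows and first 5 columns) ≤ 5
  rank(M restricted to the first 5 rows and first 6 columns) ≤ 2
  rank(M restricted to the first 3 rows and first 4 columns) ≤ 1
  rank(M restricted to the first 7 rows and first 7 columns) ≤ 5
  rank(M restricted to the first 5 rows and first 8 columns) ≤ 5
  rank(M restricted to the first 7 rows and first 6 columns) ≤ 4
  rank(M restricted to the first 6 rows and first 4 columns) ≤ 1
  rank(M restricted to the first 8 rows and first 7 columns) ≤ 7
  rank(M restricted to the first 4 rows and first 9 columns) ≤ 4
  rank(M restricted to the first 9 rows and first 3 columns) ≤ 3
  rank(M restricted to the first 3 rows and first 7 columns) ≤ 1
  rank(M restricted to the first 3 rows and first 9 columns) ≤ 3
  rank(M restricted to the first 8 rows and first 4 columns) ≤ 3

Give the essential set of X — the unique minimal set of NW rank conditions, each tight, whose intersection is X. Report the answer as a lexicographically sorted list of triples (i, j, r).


Rank table r_w(9×9) implied by the 27 constraints:

  i=1: 0, 0, 1, 1, 1, 1, 1, 1, 1
  i=2: 0, 0, 1, 1, 1, 1, 1, 1, 2
  i=3: 0, 0, 1, 1, 1, 1, 1, 2, 3
  i=4: 0, 0, 1, 1, 2, 2, 2, 3, 4
  i=5: 0, 0, 1, 1, 2, 2, 3, 4, 5
  i=6: 0, 0, 1, 1, 2, 3, 4, 5, 6
  i=7: 1, 1, 2, 2, 3, 4, 5, 6, 7
  i=8: 1, 2, 3, 3, 4, 5, 6, 7, 8
  i=9: 1, 2, 3, 4, 5, 6, 7, 8, 9

reading off 1-entries of Δ²R: w = (3, 9, 8, 5, 7, 6, 1, 2, 4).

5 SE-corners of the 25-cell Rothe diagram give Ess(w):

[(2, 8, 1), (3, 7, 1), (5, 6, 2), (6, 2, 0), (6, 4, 1)]


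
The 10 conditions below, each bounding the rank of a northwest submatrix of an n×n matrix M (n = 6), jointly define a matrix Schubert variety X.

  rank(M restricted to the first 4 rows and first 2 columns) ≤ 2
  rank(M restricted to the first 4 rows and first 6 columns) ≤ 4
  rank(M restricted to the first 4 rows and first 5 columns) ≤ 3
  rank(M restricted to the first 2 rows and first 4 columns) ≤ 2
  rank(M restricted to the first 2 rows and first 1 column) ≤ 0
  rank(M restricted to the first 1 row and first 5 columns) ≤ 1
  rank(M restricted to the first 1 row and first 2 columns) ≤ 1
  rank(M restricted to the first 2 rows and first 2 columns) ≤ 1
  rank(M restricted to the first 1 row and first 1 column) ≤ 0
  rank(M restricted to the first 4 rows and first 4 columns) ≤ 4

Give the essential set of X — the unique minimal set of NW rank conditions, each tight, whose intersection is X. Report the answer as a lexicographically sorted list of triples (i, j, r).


Propagating the 10 rank bounds to every northwest block:

  i=1: 0 | 1 | 1 | 1 | 1 | 1
  i=2: 0 | 1 | 2 | 2 | 2 | 2
  i=3: 1 | 2 | 3 | 3 | 3 | 3
  i=4: 1 | 2 | 3 | 3 | 3 | 4
  i=5: 1 | 2 | 3 | 4 | 4 | 5
  i=6: 1 | 2 | 3 | 4 | 5 | 6

so w = (2, 3, 1, 6, 4, 5).

Fulton essential set (2 of the 4 Rothe cells):

[(2, 1, 0), (4, 5, 3)]


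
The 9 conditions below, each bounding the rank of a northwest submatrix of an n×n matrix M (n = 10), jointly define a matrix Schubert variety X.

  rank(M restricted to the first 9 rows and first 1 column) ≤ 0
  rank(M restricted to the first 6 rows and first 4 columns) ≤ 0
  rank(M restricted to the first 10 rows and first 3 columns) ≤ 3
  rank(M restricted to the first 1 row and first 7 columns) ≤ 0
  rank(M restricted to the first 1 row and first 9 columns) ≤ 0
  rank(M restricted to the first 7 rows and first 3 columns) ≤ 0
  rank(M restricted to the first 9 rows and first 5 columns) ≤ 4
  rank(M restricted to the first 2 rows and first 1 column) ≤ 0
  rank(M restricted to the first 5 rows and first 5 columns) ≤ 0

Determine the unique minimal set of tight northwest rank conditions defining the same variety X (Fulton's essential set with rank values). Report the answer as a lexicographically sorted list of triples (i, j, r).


The tightest implied rank at each (i,j), from the 9 conditions:

  i=1: 0, 0, 0, 0, 0, 0, 0, 0, 0, 1
  i=2: 0, 0, 0, 0, 0, 1, 1, 1, 1, 2
  i=3: 0, 0, 0, 0, 0, 1, 2, 2, 2, 3
  i=4: 0, 0, 0, 0, 0, 1, 2, 3, 3, 4
  i=5: 0, 0, 0, 0, 0, 1, 2, 3, 4, 5
  i=6: 0, 0, 0, 0, 1, 2, 3, 4, 5, 6
  i=7: 0, 0, 0, 1, 2, 3, 4, 5, 6, 7
  i=8: 0, 1, 1, 2, 3, 4, 5, 6, 7, 8
  i=9: 0, 1, 2, 3, 4, 5, 6, 7, 8, 9
  i=10: 1, 2, 3, 4, 5, 6, 7, 8, 9, 10

so w = (10, 6, 7, 8, 9, 5, 4, 2, 3, 1).

ℓ(w)=38; the 5 essential cells (i,j,r):

[(1, 9, 0), (5, 5, 0), (6, 4, 0), (7, 3, 0), (9, 1, 0)]
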